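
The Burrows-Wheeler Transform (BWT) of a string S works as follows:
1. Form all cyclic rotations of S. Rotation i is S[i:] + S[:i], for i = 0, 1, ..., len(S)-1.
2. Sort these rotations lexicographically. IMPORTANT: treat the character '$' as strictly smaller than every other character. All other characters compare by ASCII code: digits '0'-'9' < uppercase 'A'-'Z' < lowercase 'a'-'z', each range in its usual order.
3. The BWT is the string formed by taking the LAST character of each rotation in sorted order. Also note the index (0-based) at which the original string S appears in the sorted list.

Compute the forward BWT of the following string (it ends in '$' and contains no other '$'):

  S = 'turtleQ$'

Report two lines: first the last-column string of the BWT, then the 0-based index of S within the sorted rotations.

All 8 rotations (rotation i = S[i:]+S[:i]):
  rot[0] = turtleQ$
  rot[1] = urtleQ$t
  rot[2] = rtleQ$tu
  rot[3] = tleQ$tur
  rot[4] = leQ$turt
  rot[5] = eQ$turtl
  rot[6] = Q$turtle
  rot[7] = $turtleQ
Sorted (with $ < everything):
  sorted[0] = $turtleQ  (last char: 'Q')
  sorted[1] = Q$turtle  (last char: 'e')
  sorted[2] = eQ$turtl  (last char: 'l')
  sorted[3] = leQ$turt  (last char: 't')
  sorted[4] = rtleQ$tu  (last char: 'u')
  sorted[5] = tleQ$tur  (last char: 'r')
  sorted[6] = turtleQ$  (last char: '$')
  sorted[7] = urtleQ$t  (last char: 't')
Last column: Qeltur$t
Original string S is at sorted index 6

Answer: Qeltur$t
6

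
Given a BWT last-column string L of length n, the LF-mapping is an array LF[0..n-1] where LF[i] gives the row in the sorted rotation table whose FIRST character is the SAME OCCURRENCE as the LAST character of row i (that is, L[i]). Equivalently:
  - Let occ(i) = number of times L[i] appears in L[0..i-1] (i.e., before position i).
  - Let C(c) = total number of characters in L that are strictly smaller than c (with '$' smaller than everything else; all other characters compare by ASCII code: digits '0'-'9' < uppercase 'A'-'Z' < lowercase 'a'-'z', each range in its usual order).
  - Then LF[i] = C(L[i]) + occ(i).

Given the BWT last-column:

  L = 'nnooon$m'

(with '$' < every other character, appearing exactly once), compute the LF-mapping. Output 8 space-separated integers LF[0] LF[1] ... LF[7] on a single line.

Answer: 2 3 5 6 7 4 0 1

Derivation:
Char counts: '$':1, 'm':1, 'n':3, 'o':3
C (first-col start): C('$')=0, C('m')=1, C('n')=2, C('o')=5
L[0]='n': occ=0, LF[0]=C('n')+0=2+0=2
L[1]='n': occ=1, LF[1]=C('n')+1=2+1=3
L[2]='o': occ=0, LF[2]=C('o')+0=5+0=5
L[3]='o': occ=1, LF[3]=C('o')+1=5+1=6
L[4]='o': occ=2, LF[4]=C('o')+2=5+2=7
L[5]='n': occ=2, LF[5]=C('n')+2=2+2=4
L[6]='$': occ=0, LF[6]=C('$')+0=0+0=0
L[7]='m': occ=0, LF[7]=C('m')+0=1+0=1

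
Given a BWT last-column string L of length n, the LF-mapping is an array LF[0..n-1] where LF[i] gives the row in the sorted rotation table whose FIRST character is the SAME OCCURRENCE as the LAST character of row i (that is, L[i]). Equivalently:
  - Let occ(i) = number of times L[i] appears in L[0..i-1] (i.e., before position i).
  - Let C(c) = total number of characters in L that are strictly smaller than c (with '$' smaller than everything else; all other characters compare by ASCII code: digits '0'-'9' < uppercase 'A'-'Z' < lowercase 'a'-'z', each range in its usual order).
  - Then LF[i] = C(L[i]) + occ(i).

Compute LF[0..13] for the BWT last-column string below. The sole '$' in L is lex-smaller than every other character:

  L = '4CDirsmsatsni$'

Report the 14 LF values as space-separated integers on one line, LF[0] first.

Char counts: '$':1, '4':1, 'C':1, 'D':1, 'a':1, 'i':2, 'm':1, 'n':1, 'r':1, 's':3, 't':1
C (first-col start): C('$')=0, C('4')=1, C('C')=2, C('D')=3, C('a')=4, C('i')=5, C('m')=7, C('n')=8, C('r')=9, C('s')=10, C('t')=13
L[0]='4': occ=0, LF[0]=C('4')+0=1+0=1
L[1]='C': occ=0, LF[1]=C('C')+0=2+0=2
L[2]='D': occ=0, LF[2]=C('D')+0=3+0=3
L[3]='i': occ=0, LF[3]=C('i')+0=5+0=5
L[4]='r': occ=0, LF[4]=C('r')+0=9+0=9
L[5]='s': occ=0, LF[5]=C('s')+0=10+0=10
L[6]='m': occ=0, LF[6]=C('m')+0=7+0=7
L[7]='s': occ=1, LF[7]=C('s')+1=10+1=11
L[8]='a': occ=0, LF[8]=C('a')+0=4+0=4
L[9]='t': occ=0, LF[9]=C('t')+0=13+0=13
L[10]='s': occ=2, LF[10]=C('s')+2=10+2=12
L[11]='n': occ=0, LF[11]=C('n')+0=8+0=8
L[12]='i': occ=1, LF[12]=C('i')+1=5+1=6
L[13]='$': occ=0, LF[13]=C('$')+0=0+0=0

Answer: 1 2 3 5 9 10 7 11 4 13 12 8 6 0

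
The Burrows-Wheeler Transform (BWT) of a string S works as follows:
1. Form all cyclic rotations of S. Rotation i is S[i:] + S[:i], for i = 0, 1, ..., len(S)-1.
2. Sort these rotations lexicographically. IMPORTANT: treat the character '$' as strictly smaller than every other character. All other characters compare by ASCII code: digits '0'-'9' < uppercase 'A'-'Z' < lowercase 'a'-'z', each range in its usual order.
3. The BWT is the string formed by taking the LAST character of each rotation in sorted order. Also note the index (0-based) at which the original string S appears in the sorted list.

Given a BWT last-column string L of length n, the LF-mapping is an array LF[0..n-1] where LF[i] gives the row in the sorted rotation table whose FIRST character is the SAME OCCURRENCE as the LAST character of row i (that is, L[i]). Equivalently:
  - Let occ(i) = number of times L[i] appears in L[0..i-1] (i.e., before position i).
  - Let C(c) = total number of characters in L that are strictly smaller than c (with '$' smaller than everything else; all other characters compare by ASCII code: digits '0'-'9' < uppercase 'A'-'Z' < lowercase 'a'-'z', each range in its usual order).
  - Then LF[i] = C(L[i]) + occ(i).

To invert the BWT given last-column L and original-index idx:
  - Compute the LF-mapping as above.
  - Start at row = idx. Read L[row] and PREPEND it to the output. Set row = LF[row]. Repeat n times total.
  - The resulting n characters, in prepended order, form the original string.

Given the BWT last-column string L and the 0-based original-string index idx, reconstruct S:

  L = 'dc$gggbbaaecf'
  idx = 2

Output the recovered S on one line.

LF mapping: 7 5 0 10 11 12 3 4 1 2 8 6 9
Walk LF starting at row 2, prepending L[row]:
  step 1: row=2, L[2]='$', prepend. Next row=LF[2]=0
  step 2: row=0, L[0]='d', prepend. Next row=LF[0]=7
  step 3: row=7, L[7]='b', prepend. Next row=LF[7]=4
  step 4: row=4, L[4]='g', prepend. Next row=LF[4]=11
  step 5: row=11, L[11]='c', prepend. Next row=LF[11]=6
  step 6: row=6, L[6]='b', prepend. Next row=LF[6]=3
  step 7: row=3, L[3]='g', prepend. Next row=LF[3]=10
  step 8: row=10, L[10]='e', prepend. Next row=LF[10]=8
  step 9: row=8, L[8]='a', prepend. Next row=LF[8]=1
  step 10: row=1, L[1]='c', prepend. Next row=LF[1]=5
  step 11: row=5, L[5]='g', prepend. Next row=LF[5]=12
  step 12: row=12, L[12]='f', prepend. Next row=LF[12]=9
  step 13: row=9, L[9]='a', prepend. Next row=LF[9]=2
Reversed output: afgcaegbcgbd$

Answer: afgcaegbcgbd$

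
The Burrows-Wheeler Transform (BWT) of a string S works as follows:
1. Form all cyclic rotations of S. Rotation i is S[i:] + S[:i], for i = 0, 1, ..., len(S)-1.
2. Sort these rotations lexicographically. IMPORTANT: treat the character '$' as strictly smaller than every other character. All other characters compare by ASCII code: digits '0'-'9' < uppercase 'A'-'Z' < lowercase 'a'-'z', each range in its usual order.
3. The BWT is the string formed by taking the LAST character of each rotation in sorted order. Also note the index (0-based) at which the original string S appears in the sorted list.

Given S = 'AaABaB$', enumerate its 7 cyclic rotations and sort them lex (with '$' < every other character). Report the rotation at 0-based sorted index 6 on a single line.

All 7 rotations (rotation i = S[i:]+S[:i]):
  rot[0] = AaABaB$
  rot[1] = aABaB$A
  rot[2] = ABaB$Aa
  rot[3] = BaB$AaA
  rot[4] = aB$AaAB
  rot[5] = B$AaABa
  rot[6] = $AaABaB
Sorted (with $ < everything):
  sorted[0] = $AaABaB
  sorted[1] = ABaB$Aa
  sorted[2] = AaABaB$
  sorted[3] = B$AaABa
  sorted[4] = BaB$AaA
  sorted[5] = aABaB$A
  sorted[6] = aB$AaAB
sorted[6] = aB$AaAB

Answer: aB$AaAB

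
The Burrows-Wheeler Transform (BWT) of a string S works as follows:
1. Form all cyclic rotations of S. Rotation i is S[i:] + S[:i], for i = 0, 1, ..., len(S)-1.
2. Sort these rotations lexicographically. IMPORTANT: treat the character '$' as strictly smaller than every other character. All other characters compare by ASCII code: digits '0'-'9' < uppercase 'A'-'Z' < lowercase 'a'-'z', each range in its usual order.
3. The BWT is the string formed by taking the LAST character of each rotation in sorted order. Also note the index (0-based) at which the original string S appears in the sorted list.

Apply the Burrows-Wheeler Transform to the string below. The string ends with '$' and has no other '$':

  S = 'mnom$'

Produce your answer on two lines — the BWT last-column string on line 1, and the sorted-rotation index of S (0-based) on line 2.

Answer: mo$mn
2

Derivation:
All 5 rotations (rotation i = S[i:]+S[:i]):
  rot[0] = mnom$
  rot[1] = nom$m
  rot[2] = om$mn
  rot[3] = m$mno
  rot[4] = $mnom
Sorted (with $ < everything):
  sorted[0] = $mnom  (last char: 'm')
  sorted[1] = m$mno  (last char: 'o')
  sorted[2] = mnom$  (last char: '$')
  sorted[3] = nom$m  (last char: 'm')
  sorted[4] = om$mn  (last char: 'n')
Last column: mo$mn
Original string S is at sorted index 2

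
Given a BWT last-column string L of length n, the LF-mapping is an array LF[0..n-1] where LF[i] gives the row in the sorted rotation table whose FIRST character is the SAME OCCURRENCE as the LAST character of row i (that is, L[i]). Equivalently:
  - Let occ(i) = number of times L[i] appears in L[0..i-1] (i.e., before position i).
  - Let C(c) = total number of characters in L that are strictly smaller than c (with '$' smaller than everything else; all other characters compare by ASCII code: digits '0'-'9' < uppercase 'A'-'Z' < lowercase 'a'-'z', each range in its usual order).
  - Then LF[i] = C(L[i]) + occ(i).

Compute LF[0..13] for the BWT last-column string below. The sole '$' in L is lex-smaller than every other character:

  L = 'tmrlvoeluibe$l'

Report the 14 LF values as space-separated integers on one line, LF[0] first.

Answer: 11 8 10 5 13 9 2 6 12 4 1 3 0 7

Derivation:
Char counts: '$':1, 'b':1, 'e':2, 'i':1, 'l':3, 'm':1, 'o':1, 'r':1, 't':1, 'u':1, 'v':1
C (first-col start): C('$')=0, C('b')=1, C('e')=2, C('i')=4, C('l')=5, C('m')=8, C('o')=9, C('r')=10, C('t')=11, C('u')=12, C('v')=13
L[0]='t': occ=0, LF[0]=C('t')+0=11+0=11
L[1]='m': occ=0, LF[1]=C('m')+0=8+0=8
L[2]='r': occ=0, LF[2]=C('r')+0=10+0=10
L[3]='l': occ=0, LF[3]=C('l')+0=5+0=5
L[4]='v': occ=0, LF[4]=C('v')+0=13+0=13
L[5]='o': occ=0, LF[5]=C('o')+0=9+0=9
L[6]='e': occ=0, LF[6]=C('e')+0=2+0=2
L[7]='l': occ=1, LF[7]=C('l')+1=5+1=6
L[8]='u': occ=0, LF[8]=C('u')+0=12+0=12
L[9]='i': occ=0, LF[9]=C('i')+0=4+0=4
L[10]='b': occ=0, LF[10]=C('b')+0=1+0=1
L[11]='e': occ=1, LF[11]=C('e')+1=2+1=3
L[12]='$': occ=0, LF[12]=C('$')+0=0+0=0
L[13]='l': occ=2, LF[13]=C('l')+2=5+2=7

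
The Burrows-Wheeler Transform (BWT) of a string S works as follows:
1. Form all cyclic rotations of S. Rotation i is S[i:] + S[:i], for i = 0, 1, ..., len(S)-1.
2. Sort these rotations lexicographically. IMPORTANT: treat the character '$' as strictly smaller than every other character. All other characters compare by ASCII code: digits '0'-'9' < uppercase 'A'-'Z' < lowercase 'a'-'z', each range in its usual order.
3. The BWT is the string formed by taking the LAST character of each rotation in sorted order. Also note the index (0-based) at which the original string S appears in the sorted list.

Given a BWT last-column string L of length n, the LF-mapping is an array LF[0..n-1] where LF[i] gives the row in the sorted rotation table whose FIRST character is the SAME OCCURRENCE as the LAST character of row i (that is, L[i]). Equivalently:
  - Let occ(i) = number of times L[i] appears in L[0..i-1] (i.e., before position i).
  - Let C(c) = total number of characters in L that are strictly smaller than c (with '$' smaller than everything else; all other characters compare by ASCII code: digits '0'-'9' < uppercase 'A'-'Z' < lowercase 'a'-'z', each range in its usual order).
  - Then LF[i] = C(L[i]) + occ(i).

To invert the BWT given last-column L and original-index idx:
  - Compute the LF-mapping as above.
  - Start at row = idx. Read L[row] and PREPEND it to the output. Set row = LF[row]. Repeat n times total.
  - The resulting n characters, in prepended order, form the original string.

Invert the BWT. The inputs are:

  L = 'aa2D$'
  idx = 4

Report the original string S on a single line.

LF mapping: 3 4 1 2 0
Walk LF starting at row 4, prepending L[row]:
  step 1: row=4, L[4]='$', prepend. Next row=LF[4]=0
  step 2: row=0, L[0]='a', prepend. Next row=LF[0]=3
  step 3: row=3, L[3]='D', prepend. Next row=LF[3]=2
  step 4: row=2, L[2]='2', prepend. Next row=LF[2]=1
  step 5: row=1, L[1]='a', prepend. Next row=LF[1]=4
Reversed output: a2Da$

Answer: a2Da$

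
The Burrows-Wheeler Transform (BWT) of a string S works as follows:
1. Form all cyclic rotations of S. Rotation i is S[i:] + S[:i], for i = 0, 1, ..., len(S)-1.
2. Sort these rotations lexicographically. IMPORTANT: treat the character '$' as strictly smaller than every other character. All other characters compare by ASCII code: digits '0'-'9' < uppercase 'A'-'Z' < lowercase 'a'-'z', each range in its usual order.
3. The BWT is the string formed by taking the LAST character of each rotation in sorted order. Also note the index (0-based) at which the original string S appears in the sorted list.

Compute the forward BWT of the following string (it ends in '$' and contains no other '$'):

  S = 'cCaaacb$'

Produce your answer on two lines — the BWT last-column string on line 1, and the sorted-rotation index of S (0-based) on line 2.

All 8 rotations (rotation i = S[i:]+S[:i]):
  rot[0] = cCaaacb$
  rot[1] = Caaacb$c
  rot[2] = aaacb$cC
  rot[3] = aacb$cCa
  rot[4] = acb$cCaa
  rot[5] = cb$cCaaa
  rot[6] = b$cCaaac
  rot[7] = $cCaaacb
Sorted (with $ < everything):
  sorted[0] = $cCaaacb  (last char: 'b')
  sorted[1] = Caaacb$c  (last char: 'c')
  sorted[2] = aaacb$cC  (last char: 'C')
  sorted[3] = aacb$cCa  (last char: 'a')
  sorted[4] = acb$cCaa  (last char: 'a')
  sorted[5] = b$cCaaac  (last char: 'c')
  sorted[6] = cCaaacb$  (last char: '$')
  sorted[7] = cb$cCaaa  (last char: 'a')
Last column: bcCaac$a
Original string S is at sorted index 6

Answer: bcCaac$a
6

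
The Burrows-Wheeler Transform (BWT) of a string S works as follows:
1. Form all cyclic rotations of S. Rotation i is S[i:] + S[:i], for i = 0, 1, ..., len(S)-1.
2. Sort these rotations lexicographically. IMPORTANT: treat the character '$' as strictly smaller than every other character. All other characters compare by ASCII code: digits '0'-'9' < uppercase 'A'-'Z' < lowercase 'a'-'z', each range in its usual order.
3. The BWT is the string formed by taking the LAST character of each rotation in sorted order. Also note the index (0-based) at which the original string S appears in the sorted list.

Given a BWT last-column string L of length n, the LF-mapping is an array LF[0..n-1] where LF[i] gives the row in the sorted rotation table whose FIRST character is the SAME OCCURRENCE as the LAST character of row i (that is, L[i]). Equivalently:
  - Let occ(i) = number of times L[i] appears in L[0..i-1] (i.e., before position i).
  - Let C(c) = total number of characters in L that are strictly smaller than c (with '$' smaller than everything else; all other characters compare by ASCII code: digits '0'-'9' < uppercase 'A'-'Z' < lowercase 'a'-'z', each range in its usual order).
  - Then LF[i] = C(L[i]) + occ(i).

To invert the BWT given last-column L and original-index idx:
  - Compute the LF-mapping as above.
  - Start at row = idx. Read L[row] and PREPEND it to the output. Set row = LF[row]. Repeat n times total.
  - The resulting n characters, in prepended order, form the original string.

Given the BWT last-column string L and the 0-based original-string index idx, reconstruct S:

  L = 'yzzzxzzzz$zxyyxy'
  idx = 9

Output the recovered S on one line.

LF mapping: 4 8 9 10 1 11 12 13 14 0 15 2 5 6 3 7
Walk LF starting at row 9, prepending L[row]:
  step 1: row=9, L[9]='$', prepend. Next row=LF[9]=0
  step 2: row=0, L[0]='y', prepend. Next row=LF[0]=4
  step 3: row=4, L[4]='x', prepend. Next row=LF[4]=1
  step 4: row=1, L[1]='z', prepend. Next row=LF[1]=8
  step 5: row=8, L[8]='z', prepend. Next row=LF[8]=14
  step 6: row=14, L[14]='x', prepend. Next row=LF[14]=3
  step 7: row=3, L[3]='z', prepend. Next row=LF[3]=10
  step 8: row=10, L[10]='z', prepend. Next row=LF[10]=15
  step 9: row=15, L[15]='y', prepend. Next row=LF[15]=7
  step 10: row=7, L[7]='z', prepend. Next row=LF[7]=13
  step 11: row=13, L[13]='y', prepend. Next row=LF[13]=6
  step 12: row=6, L[6]='z', prepend. Next row=LF[6]=12
  step 13: row=12, L[12]='y', prepend. Next row=LF[12]=5
  step 14: row=5, L[5]='z', prepend. Next row=LF[5]=11
  step 15: row=11, L[11]='x', prepend. Next row=LF[11]=2
  step 16: row=2, L[2]='z', prepend. Next row=LF[2]=9
Reversed output: zxzyzyzyzzxzzxy$

Answer: zxzyzyzyzzxzzxy$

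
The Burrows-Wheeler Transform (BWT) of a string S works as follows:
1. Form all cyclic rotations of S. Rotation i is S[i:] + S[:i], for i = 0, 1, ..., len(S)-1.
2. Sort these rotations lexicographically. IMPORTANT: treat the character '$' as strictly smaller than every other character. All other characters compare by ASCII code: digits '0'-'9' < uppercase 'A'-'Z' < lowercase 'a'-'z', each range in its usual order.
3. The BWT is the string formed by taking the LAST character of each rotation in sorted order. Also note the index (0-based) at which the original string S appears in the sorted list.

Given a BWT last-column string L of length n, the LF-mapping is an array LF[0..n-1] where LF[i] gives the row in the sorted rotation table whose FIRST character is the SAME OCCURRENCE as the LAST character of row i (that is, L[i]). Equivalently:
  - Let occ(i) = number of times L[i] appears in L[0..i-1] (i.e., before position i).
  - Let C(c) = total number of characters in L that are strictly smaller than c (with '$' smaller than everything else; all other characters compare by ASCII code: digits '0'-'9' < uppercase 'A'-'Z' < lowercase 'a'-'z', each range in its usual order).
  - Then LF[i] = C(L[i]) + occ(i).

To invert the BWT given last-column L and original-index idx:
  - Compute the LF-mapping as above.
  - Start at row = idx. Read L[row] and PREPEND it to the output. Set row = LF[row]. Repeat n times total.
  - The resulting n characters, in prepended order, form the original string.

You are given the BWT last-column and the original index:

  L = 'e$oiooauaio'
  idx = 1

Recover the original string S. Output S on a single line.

Answer: aoaoiouoie$

Derivation:
LF mapping: 3 0 6 4 7 8 1 10 2 5 9
Walk LF starting at row 1, prepending L[row]:
  step 1: row=1, L[1]='$', prepend. Next row=LF[1]=0
  step 2: row=0, L[0]='e', prepend. Next row=LF[0]=3
  step 3: row=3, L[3]='i', prepend. Next row=LF[3]=4
  step 4: row=4, L[4]='o', prepend. Next row=LF[4]=7
  step 5: row=7, L[7]='u', prepend. Next row=LF[7]=10
  step 6: row=10, L[10]='o', prepend. Next row=LF[10]=9
  step 7: row=9, L[9]='i', prepend. Next row=LF[9]=5
  step 8: row=5, L[5]='o', prepend. Next row=LF[5]=8
  step 9: row=8, L[8]='a', prepend. Next row=LF[8]=2
  step 10: row=2, L[2]='o', prepend. Next row=LF[2]=6
  step 11: row=6, L[6]='a', prepend. Next row=LF[6]=1
Reversed output: aoaoiouoie$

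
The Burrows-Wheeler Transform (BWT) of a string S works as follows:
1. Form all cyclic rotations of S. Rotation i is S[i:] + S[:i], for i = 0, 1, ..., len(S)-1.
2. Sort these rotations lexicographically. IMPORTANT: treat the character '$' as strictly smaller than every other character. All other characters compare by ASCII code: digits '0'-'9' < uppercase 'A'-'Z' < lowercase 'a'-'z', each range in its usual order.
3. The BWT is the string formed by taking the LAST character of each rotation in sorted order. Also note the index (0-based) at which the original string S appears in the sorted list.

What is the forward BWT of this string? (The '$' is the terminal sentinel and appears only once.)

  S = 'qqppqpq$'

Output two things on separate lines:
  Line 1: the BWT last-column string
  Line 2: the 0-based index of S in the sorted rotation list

All 8 rotations (rotation i = S[i:]+S[:i]):
  rot[0] = qqppqpq$
  rot[1] = qppqpq$q
  rot[2] = ppqpq$qq
  rot[3] = pqpq$qqp
  rot[4] = qpq$qqpp
  rot[5] = pq$qqppq
  rot[6] = q$qqppqp
  rot[7] = $qqppqpq
Sorted (with $ < everything):
  sorted[0] = $qqppqpq  (last char: 'q')
  sorted[1] = ppqpq$qq  (last char: 'q')
  sorted[2] = pq$qqppq  (last char: 'q')
  sorted[3] = pqpq$qqp  (last char: 'p')
  sorted[4] = q$qqppqp  (last char: 'p')
  sorted[5] = qppqpq$q  (last char: 'q')
  sorted[6] = qpq$qqpp  (last char: 'p')
  sorted[7] = qqppqpq$  (last char: '$')
Last column: qqqppqp$
Original string S is at sorted index 7

Answer: qqqppqp$
7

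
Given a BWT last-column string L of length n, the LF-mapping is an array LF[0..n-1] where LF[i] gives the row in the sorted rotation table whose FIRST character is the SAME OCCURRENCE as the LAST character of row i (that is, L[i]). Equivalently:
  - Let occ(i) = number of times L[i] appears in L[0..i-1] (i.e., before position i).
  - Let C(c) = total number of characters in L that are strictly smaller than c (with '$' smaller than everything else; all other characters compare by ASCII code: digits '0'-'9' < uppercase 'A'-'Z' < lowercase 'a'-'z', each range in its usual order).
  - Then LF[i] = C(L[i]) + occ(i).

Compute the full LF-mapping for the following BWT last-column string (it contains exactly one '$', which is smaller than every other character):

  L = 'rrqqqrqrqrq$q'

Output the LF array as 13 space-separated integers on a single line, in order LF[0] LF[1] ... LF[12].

Char counts: '$':1, 'q':7, 'r':5
C (first-col start): C('$')=0, C('q')=1, C('r')=8
L[0]='r': occ=0, LF[0]=C('r')+0=8+0=8
L[1]='r': occ=1, LF[1]=C('r')+1=8+1=9
L[2]='q': occ=0, LF[2]=C('q')+0=1+0=1
L[3]='q': occ=1, LF[3]=C('q')+1=1+1=2
L[4]='q': occ=2, LF[4]=C('q')+2=1+2=3
L[5]='r': occ=2, LF[5]=C('r')+2=8+2=10
L[6]='q': occ=3, LF[6]=C('q')+3=1+3=4
L[7]='r': occ=3, LF[7]=C('r')+3=8+3=11
L[8]='q': occ=4, LF[8]=C('q')+4=1+4=5
L[9]='r': occ=4, LF[9]=C('r')+4=8+4=12
L[10]='q': occ=5, LF[10]=C('q')+5=1+5=6
L[11]='$': occ=0, LF[11]=C('$')+0=0+0=0
L[12]='q': occ=6, LF[12]=C('q')+6=1+6=7

Answer: 8 9 1 2 3 10 4 11 5 12 6 0 7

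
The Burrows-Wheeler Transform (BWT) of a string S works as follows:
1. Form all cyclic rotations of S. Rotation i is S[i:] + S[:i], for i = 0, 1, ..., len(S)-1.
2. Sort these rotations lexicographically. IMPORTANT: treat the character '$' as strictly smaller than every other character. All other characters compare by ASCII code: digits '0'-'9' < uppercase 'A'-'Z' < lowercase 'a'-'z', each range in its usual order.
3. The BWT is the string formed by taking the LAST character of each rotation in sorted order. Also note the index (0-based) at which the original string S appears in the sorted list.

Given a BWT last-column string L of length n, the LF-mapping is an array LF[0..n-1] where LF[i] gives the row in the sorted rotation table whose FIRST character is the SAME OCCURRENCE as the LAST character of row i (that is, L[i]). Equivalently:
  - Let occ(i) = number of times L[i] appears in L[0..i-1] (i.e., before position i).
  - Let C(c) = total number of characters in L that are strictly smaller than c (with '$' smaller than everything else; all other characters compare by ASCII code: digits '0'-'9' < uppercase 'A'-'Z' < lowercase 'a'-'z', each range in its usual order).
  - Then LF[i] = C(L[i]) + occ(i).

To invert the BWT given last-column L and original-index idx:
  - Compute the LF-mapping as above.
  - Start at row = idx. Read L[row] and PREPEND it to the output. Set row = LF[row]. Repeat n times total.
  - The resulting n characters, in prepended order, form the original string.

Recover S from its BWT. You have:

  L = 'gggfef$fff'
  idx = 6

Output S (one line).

LF mapping: 7 8 9 2 1 3 0 4 5 6
Walk LF starting at row 6, prepending L[row]:
  step 1: row=6, L[6]='$', prepend. Next row=LF[6]=0
  step 2: row=0, L[0]='g', prepend. Next row=LF[0]=7
  step 3: row=7, L[7]='f', prepend. Next row=LF[7]=4
  step 4: row=4, L[4]='e', prepend. Next row=LF[4]=1
  step 5: row=1, L[1]='g', prepend. Next row=LF[1]=8
  step 6: row=8, L[8]='f', prepend. Next row=LF[8]=5
  step 7: row=5, L[5]='f', prepend. Next row=LF[5]=3
  step 8: row=3, L[3]='f', prepend. Next row=LF[3]=2
  step 9: row=2, L[2]='g', prepend. Next row=LF[2]=9
  step 10: row=9, L[9]='f', prepend. Next row=LF[9]=6
Reversed output: fgfffgefg$

Answer: fgfffgefg$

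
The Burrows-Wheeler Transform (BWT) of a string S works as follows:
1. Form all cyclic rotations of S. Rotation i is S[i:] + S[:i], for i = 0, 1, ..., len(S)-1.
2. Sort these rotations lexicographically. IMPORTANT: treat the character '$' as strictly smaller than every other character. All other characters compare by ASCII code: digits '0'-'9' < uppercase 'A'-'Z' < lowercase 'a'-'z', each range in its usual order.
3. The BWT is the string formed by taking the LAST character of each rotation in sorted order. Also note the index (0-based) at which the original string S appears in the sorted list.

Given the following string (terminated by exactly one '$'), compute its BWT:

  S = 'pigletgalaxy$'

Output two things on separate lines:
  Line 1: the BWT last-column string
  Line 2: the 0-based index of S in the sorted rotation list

Answer: yglltipag$eax
9

Derivation:
All 13 rotations (rotation i = S[i:]+S[:i]):
  rot[0] = pigletgalaxy$
  rot[1] = igletgalaxy$p
  rot[2] = gletgalaxy$pi
  rot[3] = letgalaxy$pig
  rot[4] = etgalaxy$pigl
  rot[5] = tgalaxy$pigle
  rot[6] = galaxy$piglet
  rot[7] = alaxy$pigletg
  rot[8] = laxy$pigletga
  rot[9] = axy$pigletgal
  rot[10] = xy$pigletgala
  rot[11] = y$pigletgalax
  rot[12] = $pigletgalaxy
Sorted (with $ < everything):
  sorted[0] = $pigletgalaxy  (last char: 'y')
  sorted[1] = alaxy$pigletg  (last char: 'g')
  sorted[2] = axy$pigletgal  (last char: 'l')
  sorted[3] = etgalaxy$pigl  (last char: 'l')
  sorted[4] = galaxy$piglet  (last char: 't')
  sorted[5] = gletgalaxy$pi  (last char: 'i')
  sorted[6] = igletgalaxy$p  (last char: 'p')
  sorted[7] = laxy$pigletga  (last char: 'a')
  sorted[8] = letgalaxy$pig  (last char: 'g')
  sorted[9] = pigletgalaxy$  (last char: '$')
  sorted[10] = tgalaxy$pigle  (last char: 'e')
  sorted[11] = xy$pigletgala  (last char: 'a')
  sorted[12] = y$pigletgalax  (last char: 'x')
Last column: yglltipag$eax
Original string S is at sorted index 9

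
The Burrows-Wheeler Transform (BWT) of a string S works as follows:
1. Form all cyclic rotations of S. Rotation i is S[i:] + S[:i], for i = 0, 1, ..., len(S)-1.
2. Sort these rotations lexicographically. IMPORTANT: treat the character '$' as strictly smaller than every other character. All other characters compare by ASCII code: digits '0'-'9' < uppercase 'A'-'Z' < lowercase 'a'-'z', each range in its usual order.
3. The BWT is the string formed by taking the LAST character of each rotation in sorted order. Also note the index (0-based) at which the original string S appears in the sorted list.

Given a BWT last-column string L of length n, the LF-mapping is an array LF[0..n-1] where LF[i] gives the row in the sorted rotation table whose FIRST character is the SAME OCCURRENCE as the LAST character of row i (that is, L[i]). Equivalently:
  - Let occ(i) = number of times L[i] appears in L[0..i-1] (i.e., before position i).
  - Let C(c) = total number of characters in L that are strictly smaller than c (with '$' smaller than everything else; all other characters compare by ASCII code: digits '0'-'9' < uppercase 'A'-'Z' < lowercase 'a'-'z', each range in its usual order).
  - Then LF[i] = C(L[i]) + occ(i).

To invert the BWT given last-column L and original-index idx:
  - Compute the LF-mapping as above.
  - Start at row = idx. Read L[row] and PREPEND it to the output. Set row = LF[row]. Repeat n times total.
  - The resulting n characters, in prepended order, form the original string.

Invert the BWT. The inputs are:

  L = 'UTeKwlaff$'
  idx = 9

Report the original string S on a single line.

Answer: waffleTKU$

Derivation:
LF mapping: 3 2 5 1 9 8 4 6 7 0
Walk LF starting at row 9, prepending L[row]:
  step 1: row=9, L[9]='$', prepend. Next row=LF[9]=0
  step 2: row=0, L[0]='U', prepend. Next row=LF[0]=3
  step 3: row=3, L[3]='K', prepend. Next row=LF[3]=1
  step 4: row=1, L[1]='T', prepend. Next row=LF[1]=2
  step 5: row=2, L[2]='e', prepend. Next row=LF[2]=5
  step 6: row=5, L[5]='l', prepend. Next row=LF[5]=8
  step 7: row=8, L[8]='f', prepend. Next row=LF[8]=7
  step 8: row=7, L[7]='f', prepend. Next row=LF[7]=6
  step 9: row=6, L[6]='a', prepend. Next row=LF[6]=4
  step 10: row=4, L[4]='w', prepend. Next row=LF[4]=9
Reversed output: waffleTKU$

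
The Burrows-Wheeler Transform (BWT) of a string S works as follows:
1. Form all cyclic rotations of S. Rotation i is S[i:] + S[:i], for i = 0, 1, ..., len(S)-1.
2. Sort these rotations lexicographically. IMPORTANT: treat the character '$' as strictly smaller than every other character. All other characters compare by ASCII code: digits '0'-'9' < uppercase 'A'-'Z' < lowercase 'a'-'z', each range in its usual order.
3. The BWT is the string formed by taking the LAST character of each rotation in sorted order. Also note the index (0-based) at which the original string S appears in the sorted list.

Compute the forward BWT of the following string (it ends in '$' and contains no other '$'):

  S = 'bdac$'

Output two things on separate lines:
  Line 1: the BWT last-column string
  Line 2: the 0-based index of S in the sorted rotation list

All 5 rotations (rotation i = S[i:]+S[:i]):
  rot[0] = bdac$
  rot[1] = dac$b
  rot[2] = ac$bd
  rot[3] = c$bda
  rot[4] = $bdac
Sorted (with $ < everything):
  sorted[0] = $bdac  (last char: 'c')
  sorted[1] = ac$bd  (last char: 'd')
  sorted[2] = bdac$  (last char: '$')
  sorted[3] = c$bda  (last char: 'a')
  sorted[4] = dac$b  (last char: 'b')
Last column: cd$ab
Original string S is at sorted index 2

Answer: cd$ab
2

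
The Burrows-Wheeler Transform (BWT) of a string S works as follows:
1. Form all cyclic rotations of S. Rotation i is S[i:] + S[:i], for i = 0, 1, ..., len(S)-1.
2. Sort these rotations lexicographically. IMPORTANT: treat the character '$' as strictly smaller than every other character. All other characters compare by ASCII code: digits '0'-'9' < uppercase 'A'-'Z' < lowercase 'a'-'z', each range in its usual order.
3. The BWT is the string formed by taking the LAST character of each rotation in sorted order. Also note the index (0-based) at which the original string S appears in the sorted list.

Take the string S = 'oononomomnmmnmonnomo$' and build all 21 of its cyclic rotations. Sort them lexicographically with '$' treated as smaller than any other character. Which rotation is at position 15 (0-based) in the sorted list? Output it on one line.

Answer: omo$oononomomnmmnmonn

Derivation:
All 21 rotations (rotation i = S[i:]+S[:i]):
  rot[0] = oononomomnmmnmonnomo$
  rot[1] = ononomomnmmnmonnomo$o
  rot[2] = nonomomnmmnmonnomo$oo
  rot[3] = onomomnmmnmonnomo$oon
  rot[4] = nomomnmmnmonnomo$oono
  rot[5] = omomnmmnmonnomo$oonon
  rot[6] = momnmmnmonnomo$oonono
  rot[7] = omnmmnmonnomo$oononom
  rot[8] = mnmmnmonnomo$oononomo
  rot[9] = nmmnmonnomo$oononomom
  rot[10] = mmnmonnomo$oononomomn
  rot[11] = mnmonnomo$oononomomnm
  rot[12] = nmonnomo$oononomomnmm
  rot[13] = monnomo$oononomomnmmn
  rot[14] = onnomo$oononomomnmmnm
  rot[15] = nnomo$oononomomnmmnmo
  rot[16] = nomo$oononomomnmmnmon
  rot[17] = omo$oononomomnmmnmonn
  rot[18] = mo$oononomomnmmnmonno
  rot[19] = o$oononomomnmmnmonnom
  rot[20] = $oononomomnmmnmonnomo
Sorted (with $ < everything):
  sorted[0] = $oononomomnmmnmonnomo
  sorted[1] = mmnmonnomo$oononomomn
  sorted[2] = mnmmnmonnomo$oononomo
  sorted[3] = mnmonnomo$oononomomnm
  sorted[4] = mo$oononomomnmmnmonno
  sorted[5] = momnmmnmonnomo$oonono
  sorted[6] = monnomo$oononomomnmmn
  sorted[7] = nmmnmonnomo$oononomom
  sorted[8] = nmonnomo$oononomomnmm
  sorted[9] = nnomo$oononomomnmmnmo
  sorted[10] = nomo$oononomomnmmnmon
  sorted[11] = nomomnmmnmonnomo$oono
  sorted[12] = nonomomnmmnmonnomo$oo
  sorted[13] = o$oononomomnmmnmonnom
  sorted[14] = omnmmnmonnomo$oononom
  sorted[15] = omo$oononomomnmmnmonn
  sorted[16] = omomnmmnmonnomo$oonon
  sorted[17] = onnomo$oononomomnmmnm
  sorted[18] = onomomnmmnmonnomo$oon
  sorted[19] = ononomomnmmnmonnomo$o
  sorted[20] = oononomomnmmnmonnomo$
sorted[15] = omo$oononomomnmmnmonn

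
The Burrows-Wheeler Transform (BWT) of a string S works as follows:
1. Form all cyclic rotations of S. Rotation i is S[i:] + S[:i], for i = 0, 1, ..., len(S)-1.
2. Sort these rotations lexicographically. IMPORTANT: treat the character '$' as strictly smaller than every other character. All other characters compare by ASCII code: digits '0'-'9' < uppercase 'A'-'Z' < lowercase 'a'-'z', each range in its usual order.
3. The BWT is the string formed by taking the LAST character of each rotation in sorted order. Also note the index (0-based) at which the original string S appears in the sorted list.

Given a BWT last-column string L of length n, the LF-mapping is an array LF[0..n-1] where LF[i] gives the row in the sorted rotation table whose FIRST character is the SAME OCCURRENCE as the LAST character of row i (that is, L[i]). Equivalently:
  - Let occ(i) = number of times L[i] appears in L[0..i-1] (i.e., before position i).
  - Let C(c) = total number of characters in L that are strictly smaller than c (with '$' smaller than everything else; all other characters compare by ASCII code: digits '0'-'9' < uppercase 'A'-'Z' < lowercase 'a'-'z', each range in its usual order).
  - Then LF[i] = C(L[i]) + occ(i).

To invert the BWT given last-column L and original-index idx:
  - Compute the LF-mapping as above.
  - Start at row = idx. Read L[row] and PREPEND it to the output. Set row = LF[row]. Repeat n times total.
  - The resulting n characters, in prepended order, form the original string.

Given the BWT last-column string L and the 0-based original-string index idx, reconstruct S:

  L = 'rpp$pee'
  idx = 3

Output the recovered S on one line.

Answer: pepper$

Derivation:
LF mapping: 6 3 4 0 5 1 2
Walk LF starting at row 3, prepending L[row]:
  step 1: row=3, L[3]='$', prepend. Next row=LF[3]=0
  step 2: row=0, L[0]='r', prepend. Next row=LF[0]=6
  step 3: row=6, L[6]='e', prepend. Next row=LF[6]=2
  step 4: row=2, L[2]='p', prepend. Next row=LF[2]=4
  step 5: row=4, L[4]='p', prepend. Next row=LF[4]=5
  step 6: row=5, L[5]='e', prepend. Next row=LF[5]=1
  step 7: row=1, L[1]='p', prepend. Next row=LF[1]=3
Reversed output: pepper$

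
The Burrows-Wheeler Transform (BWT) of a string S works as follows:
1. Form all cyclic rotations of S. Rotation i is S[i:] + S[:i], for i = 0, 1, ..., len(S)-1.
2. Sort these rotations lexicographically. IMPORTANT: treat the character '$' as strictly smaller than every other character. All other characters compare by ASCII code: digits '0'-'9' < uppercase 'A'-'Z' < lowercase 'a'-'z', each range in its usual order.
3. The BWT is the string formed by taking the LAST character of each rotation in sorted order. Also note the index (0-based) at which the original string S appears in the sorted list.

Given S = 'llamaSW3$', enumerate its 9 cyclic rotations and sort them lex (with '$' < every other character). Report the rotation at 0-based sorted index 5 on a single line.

Answer: amaSW3$ll

Derivation:
All 9 rotations (rotation i = S[i:]+S[:i]):
  rot[0] = llamaSW3$
  rot[1] = lamaSW3$l
  rot[2] = amaSW3$ll
  rot[3] = maSW3$lla
  rot[4] = aSW3$llam
  rot[5] = SW3$llama
  rot[6] = W3$llamaS
  rot[7] = 3$llamaSW
  rot[8] = $llamaSW3
Sorted (with $ < everything):
  sorted[0] = $llamaSW3
  sorted[1] = 3$llamaSW
  sorted[2] = SW3$llama
  sorted[3] = W3$llamaS
  sorted[4] = aSW3$llam
  sorted[5] = amaSW3$ll
  sorted[6] = lamaSW3$l
  sorted[7] = llamaSW3$
  sorted[8] = maSW3$lla
sorted[5] = amaSW3$ll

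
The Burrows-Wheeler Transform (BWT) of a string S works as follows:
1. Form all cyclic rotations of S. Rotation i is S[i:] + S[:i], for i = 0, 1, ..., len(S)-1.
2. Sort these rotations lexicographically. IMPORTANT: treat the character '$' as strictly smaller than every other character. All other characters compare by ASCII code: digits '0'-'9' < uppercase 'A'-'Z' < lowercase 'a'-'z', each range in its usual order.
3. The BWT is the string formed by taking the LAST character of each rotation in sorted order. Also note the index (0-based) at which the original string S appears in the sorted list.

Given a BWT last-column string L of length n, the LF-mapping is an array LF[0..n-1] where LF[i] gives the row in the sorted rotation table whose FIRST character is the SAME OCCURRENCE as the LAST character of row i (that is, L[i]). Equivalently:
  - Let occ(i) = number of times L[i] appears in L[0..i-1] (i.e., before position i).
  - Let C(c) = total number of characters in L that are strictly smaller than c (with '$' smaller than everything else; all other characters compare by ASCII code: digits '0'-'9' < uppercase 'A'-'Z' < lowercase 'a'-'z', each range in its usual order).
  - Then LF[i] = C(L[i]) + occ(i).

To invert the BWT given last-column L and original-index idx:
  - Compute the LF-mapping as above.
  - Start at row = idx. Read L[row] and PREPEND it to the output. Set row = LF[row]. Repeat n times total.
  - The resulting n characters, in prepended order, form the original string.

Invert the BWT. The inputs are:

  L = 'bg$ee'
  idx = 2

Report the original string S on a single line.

LF mapping: 1 4 0 2 3
Walk LF starting at row 2, prepending L[row]:
  step 1: row=2, L[2]='$', prepend. Next row=LF[2]=0
  step 2: row=0, L[0]='b', prepend. Next row=LF[0]=1
  step 3: row=1, L[1]='g', prepend. Next row=LF[1]=4
  step 4: row=4, L[4]='e', prepend. Next row=LF[4]=3
  step 5: row=3, L[3]='e', prepend. Next row=LF[3]=2
Reversed output: eegb$

Answer: eegb$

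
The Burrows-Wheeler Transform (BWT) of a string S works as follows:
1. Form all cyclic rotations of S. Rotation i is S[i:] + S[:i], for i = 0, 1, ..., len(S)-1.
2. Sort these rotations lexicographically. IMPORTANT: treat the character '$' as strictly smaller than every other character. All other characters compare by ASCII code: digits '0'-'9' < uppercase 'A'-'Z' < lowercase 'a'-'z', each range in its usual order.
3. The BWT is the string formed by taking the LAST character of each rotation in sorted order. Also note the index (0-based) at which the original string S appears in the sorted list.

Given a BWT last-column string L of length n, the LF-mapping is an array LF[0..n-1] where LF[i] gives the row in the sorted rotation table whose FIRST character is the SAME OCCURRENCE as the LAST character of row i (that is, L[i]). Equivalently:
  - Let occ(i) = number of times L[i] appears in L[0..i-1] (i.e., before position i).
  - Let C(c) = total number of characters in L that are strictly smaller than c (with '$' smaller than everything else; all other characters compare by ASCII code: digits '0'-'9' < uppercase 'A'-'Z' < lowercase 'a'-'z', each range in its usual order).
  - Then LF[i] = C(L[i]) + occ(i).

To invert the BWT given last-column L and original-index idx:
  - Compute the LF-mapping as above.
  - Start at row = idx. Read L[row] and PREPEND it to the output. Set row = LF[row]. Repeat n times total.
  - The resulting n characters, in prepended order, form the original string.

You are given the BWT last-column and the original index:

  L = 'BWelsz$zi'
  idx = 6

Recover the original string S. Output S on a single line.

Answer: sizzleWB$

Derivation:
LF mapping: 1 2 3 5 6 7 0 8 4
Walk LF starting at row 6, prepending L[row]:
  step 1: row=6, L[6]='$', prepend. Next row=LF[6]=0
  step 2: row=0, L[0]='B', prepend. Next row=LF[0]=1
  step 3: row=1, L[1]='W', prepend. Next row=LF[1]=2
  step 4: row=2, L[2]='e', prepend. Next row=LF[2]=3
  step 5: row=3, L[3]='l', prepend. Next row=LF[3]=5
  step 6: row=5, L[5]='z', prepend. Next row=LF[5]=7
  step 7: row=7, L[7]='z', prepend. Next row=LF[7]=8
  step 8: row=8, L[8]='i', prepend. Next row=LF[8]=4
  step 9: row=4, L[4]='s', prepend. Next row=LF[4]=6
Reversed output: sizzleWB$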